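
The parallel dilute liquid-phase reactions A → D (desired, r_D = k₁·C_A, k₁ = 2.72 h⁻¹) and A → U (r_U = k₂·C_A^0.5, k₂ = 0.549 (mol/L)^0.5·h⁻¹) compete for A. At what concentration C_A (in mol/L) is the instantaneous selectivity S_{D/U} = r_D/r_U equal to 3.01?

S_{D/U} = (k₁/k₂)·C_A^0.5 ⇒ C_A = (S·k₂/k₁)^(2).
= (3.01×0.549/2.72)^(2) = (0.6075)^(2) = 0.369 mol/L.

0.369 mol/L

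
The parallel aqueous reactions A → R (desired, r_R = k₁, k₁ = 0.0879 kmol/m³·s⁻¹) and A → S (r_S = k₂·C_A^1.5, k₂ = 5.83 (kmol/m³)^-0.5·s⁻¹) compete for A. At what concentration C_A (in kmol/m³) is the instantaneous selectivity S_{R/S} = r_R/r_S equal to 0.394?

0.114 kmol/m³

S_{R/S} = (k₁/k₂)·C_A^-1.5 ⇒ C_A = (S·k₂/k₁)^(1/(-1.5)).
= (0.394×5.83/0.0879)^(-0.6667) = (26.13)^(-0.6667) = 0.114 kmol/m³.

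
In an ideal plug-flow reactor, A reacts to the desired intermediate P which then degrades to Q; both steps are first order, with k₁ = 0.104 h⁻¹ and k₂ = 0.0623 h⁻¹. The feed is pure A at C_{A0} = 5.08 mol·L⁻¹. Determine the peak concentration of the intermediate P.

2.36 mol·L⁻¹

Evaluating C_P at τ_opt = ln(k₂/k₁)/(k₂−k₁) gives C_{P,max}/C_{A0} = (k₁/k₂)^[k₂/(k₂−k₁)].
= (0.104/0.0623)^(0.0623/(0.0623−0.104)) = (1.669)^(-1.494) = 0.4651.
C_{P,max} = 0.4651×5.08 = 2.36 mol·L⁻¹.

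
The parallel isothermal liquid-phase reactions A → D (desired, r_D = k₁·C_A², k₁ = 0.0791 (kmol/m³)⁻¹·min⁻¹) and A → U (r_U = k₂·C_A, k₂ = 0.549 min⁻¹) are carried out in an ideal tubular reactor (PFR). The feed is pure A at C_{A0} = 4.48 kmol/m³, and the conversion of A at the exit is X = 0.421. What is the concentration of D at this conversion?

0.633 kmol/m³

C_A = C_{A0}(1−X) = 2.594 kmol/m³.
Along a PFR/batch, dC_U/dC_A = −r_U/(r_D+r_U) = −k₂/(k₂+k₁·C_A).
Integrating from C_{A0} to C_A: C_U = (0.549/0.0791)·ln[(0.549+0.0791·4.48)/(0.549+0.0791·2.59)] = 6.941·ln(0.9034/0.7542) = 1.253 kmol/m³.
Then C_D = (C_{A0}−C_A) − C_U = 1.886 − 1.253 = 0.6333 kmol/m³.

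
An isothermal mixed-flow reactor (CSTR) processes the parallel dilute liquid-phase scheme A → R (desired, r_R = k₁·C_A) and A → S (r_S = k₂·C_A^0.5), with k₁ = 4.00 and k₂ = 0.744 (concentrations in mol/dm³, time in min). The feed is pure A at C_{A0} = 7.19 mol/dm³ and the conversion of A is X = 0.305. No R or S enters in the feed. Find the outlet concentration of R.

Exit C_A = C_{A0}(1−X) = 7.19×0.695 = 4.997 mol/dm³.
A CSTR operates uniformly at the exit composition, giving r_R = 19.99 and r_S = 1.663 (each k·C_A^n at C_A = 4.997).
Fraction of consumed A going to R: r_R/(r_R+r_S) = 0.9232.
C_R = 0.9232·C_{A0}·X = 0.9232×7.19×0.305 = 2.02 mol/dm³.

2.02 mol/dm³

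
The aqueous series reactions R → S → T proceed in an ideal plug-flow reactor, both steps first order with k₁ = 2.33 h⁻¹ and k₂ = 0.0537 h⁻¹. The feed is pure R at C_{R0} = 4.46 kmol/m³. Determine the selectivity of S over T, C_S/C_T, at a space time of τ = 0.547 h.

Solving the coupled first-order balances gives C_S(τ) = [k₁/(k₂−k₁)]·C_{R0}·(e^(−k₁τ) − e^(−k₂τ)).
e^(−k₁τ) = e^(−2.33×0.547) = e^(−1.275) = 0.2796; e^(−k₂τ) = e^(−0.02937) = 0.9711.
C_S = 2.33×4.46/(0.0537−2.33) × (0.2796−0.9711) = (-4.565)×(-0.6915) = 3.157 kmol/m³.
C_R = C_{R0}e^(−k₁τ) = 1.247 kmol/m³, so C_T = C_{R0}−C_R−C_S = 0.05635 kmol/m³; C_S/C_T = 56.0.

56.0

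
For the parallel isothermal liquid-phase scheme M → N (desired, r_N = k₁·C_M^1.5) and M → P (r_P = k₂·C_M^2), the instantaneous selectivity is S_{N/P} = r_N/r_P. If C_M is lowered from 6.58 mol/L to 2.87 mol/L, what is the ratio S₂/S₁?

1.51

S_{N/P} = (k₁/k₂)·C_M^-0.5, so S₂/S₁ = (C_{M,2}/C_{M,1})^-0.5.
= (2.87/6.58)^(-0.5) = (0.4362)^(-0.5) = 1.51.
Selectivity toward N rises as C_M falls — low-concentration operation is favoured.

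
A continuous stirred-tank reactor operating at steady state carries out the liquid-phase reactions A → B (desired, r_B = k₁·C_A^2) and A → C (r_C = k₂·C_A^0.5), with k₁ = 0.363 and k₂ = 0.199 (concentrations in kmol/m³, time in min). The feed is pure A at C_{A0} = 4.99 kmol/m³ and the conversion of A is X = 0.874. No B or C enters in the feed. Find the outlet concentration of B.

2.08 kmol/m³

Exit C_A = C_{A0}(1−X) = 4.99×0.126 = 0.6287 kmol/m³.
In a CSTR the entire volume is at exit conditions, so r_B = 0.363×0.6287^2 = 0.1435 and r_C = 0.199×0.6287^0.5 = 0.1578.
Fraction of consumed A going to B: r_B/(r_B+r_C) = 0.4763.
C_B = 0.4763·C_{A0}·X = 0.4763×4.99×0.874 = 2.08 kmol/m³.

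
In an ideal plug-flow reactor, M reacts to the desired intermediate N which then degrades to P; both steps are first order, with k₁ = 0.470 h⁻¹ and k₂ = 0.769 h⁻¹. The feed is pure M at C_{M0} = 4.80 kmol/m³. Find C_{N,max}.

Evaluating C_N at τ_opt = ln(k₂/k₁)/(k₂−k₁) gives C_{N,max}/C_{M0} = (k₁/k₂)^[k₂/(k₂−k₁)].
= (0.470/0.769)^(0.769/(0.769−0.470)) = (0.6112)^(2.572) = 0.2819.
C_{N,max} = 0.2819×4.80 = 1.35 kmol/m³.

1.35 kmol/m³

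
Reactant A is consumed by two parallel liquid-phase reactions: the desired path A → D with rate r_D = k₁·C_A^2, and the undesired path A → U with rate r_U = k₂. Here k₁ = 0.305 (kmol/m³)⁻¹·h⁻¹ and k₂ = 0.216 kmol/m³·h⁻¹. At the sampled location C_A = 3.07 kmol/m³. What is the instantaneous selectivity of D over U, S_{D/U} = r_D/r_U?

S_{D/U} = r_D/r_U = (k₁·C_A^2)/(k₂) = (k₁/k₂)·C_A^2.
= (0.305×3.070^2) / (0.216) = 2.875/0.2160 = 13.3.

13.3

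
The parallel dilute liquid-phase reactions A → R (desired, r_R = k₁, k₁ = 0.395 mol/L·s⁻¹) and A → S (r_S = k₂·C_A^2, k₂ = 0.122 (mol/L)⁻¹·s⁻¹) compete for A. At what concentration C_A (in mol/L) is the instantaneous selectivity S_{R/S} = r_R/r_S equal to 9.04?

0.598 mol/L

S_{R/S} = (k₁/k₂)·C_A^-2 ⇒ C_A = (S·k₂/k₁)^(-0.5).
= (9.04×0.122/0.395)^(-0.5) = (2.792)^(-0.5) = 0.598 mol/L.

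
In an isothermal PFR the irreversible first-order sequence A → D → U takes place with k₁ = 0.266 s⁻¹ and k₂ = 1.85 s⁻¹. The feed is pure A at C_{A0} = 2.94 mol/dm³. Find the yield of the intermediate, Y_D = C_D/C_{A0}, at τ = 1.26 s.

The intermediate concentration in a first-order A→B→C sequence is C_D = k₁C_{A0}(e^(−k₁τ) − e^(−k₂τ))/(k₂−k₁).
e^(−k₁τ) = e^(−0.266×1.26) = e^(−0.3352) = 0.7152; e^(−k₂τ) = e^(−2.331) = 0.09720.
C_D = 0.266×2.94/(1.85−0.266) × (0.7152−0.09720) = 0.4937×0.6180 = 0.3051 mol/dm³.
Y_D = C_D/C_{A0} = 0.3051/2.94 = 0.104.

0.104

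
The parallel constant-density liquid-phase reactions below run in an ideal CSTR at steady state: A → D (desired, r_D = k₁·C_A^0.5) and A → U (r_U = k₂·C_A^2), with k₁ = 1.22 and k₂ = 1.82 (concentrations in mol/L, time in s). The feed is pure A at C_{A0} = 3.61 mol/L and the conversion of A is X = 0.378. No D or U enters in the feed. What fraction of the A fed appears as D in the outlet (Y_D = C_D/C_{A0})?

0.0628

Exit C_A = C_{A0}(1−X) = 3.61×0.622 = 2.245 mol/L.
Rates in a CSTR are evaluated at the outlet concentration: r_D = 1.22×2.245^0.5 = 1.828, r_U = 1.82×2.245^2 = 9.176.
Fraction of consumed A going to D: r_D/(r_D+r_U) = 0.1661.
C_D = 0.1661·C_{A0}·X = 0.1661×3.61×0.378 = 0.227 mol/L; Y_D = C_D/C_{A0} = 0.0628.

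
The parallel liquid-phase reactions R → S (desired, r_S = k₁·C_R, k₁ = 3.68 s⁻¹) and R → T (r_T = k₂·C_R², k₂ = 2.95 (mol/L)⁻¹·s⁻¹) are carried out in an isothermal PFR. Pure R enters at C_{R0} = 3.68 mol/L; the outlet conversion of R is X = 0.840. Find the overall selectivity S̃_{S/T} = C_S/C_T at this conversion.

C_R = C_{R0}(1−X) = 0.5888 mol/L.
Along a PFR/batch, dC_S/dC_R = −r_S/(r_S+r_T) = −k₁/(k₁+k₂·C_R).
Integrating from C_{R0} to C_R: C_S = (3.68/2.95)·ln[(3.68+2.95·3.68)/(3.68+2.95·0.589)] = 1.247·ln(14.54/5.417) = 1.231 mol/L.
C_T = (C_{R0}−C_R)−C_S = 1.860 mol/L; S̃_{S/T} = 1.231/1.860 = 0.662.

0.662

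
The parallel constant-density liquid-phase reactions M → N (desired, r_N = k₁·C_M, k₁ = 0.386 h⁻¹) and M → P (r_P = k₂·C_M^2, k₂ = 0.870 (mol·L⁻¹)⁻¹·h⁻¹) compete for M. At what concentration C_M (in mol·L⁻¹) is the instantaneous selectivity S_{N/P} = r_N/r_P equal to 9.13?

S_{N/P} = (k₁/k₂)·C_M⁻¹ ⇒ C_M = (S·k₂/k₁)^(-1).
= (9.13×0.870/0.386)^(-1) = (20.58)^(-1) = 0.0486 mol·L⁻¹.

0.0486 mol·L⁻¹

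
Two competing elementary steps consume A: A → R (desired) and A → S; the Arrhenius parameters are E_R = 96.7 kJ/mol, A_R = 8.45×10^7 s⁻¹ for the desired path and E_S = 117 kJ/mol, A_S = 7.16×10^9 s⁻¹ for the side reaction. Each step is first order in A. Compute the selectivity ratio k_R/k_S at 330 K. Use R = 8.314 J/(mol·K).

19.3

With equal orders, S_{R/S} = k_R/k_S = (A_R/A_S)·exp[(E_S−E_R)/(RT)].
(E_S−E_R)/(RT) = (117−96.7)×10³/(8.314×330) = 20300/2744 = 7.399.
k_R/k_S = (8.45×10^7/7.16×10^9)·exp(7.399) = 0.01180 × 1634 = 19.3.
Since E_R < E_S, lowering the temperature improves selectivity toward R.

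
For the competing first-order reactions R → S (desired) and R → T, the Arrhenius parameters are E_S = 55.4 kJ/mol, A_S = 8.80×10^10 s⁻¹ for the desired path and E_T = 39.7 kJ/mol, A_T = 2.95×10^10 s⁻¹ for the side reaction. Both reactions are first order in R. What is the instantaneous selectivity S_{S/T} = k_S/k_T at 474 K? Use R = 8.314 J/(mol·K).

0.0555

k_S/k_T = (A_S/A_T)·exp[−(E_S−E_T)/(RT)] = (A_S/A_T)·exp[(E_T−E_S)/(RT)].
(E_T−E_S)/(RT) = (39.7−55.4)×10³/(8.314×474) = -15700/3941 = -3.984.
k_S/k_T = (8.80×10^10/2.95×10^10)·exp(-3.984) = 2.983 × 0.01861 = 0.0555.
Since E_S > E_T, raising the temperature improves selectivity toward S.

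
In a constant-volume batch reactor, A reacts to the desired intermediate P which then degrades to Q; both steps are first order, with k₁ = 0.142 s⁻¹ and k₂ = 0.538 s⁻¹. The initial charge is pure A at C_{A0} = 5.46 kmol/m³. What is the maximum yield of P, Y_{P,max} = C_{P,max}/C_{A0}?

0.164

At the optimum, C_{P,max}/C_{A0} = (k₁/k₂)^[k₂/(k₂−k₁)].
= (0.142/0.538)^(0.538/(0.538−0.142)) = (0.2639)^(1.359) = 0.1637.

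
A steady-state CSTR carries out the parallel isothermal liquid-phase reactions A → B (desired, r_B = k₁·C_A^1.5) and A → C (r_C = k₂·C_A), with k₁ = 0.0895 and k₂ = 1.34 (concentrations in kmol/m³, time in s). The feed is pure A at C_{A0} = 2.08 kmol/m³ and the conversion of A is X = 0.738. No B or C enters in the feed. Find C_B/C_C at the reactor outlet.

0.0493

Exit C_A = C_{A0}(1−X) = 2.08×0.262 = 0.5450 kmol/m³.
In a CSTR the entire volume is at exit conditions, so r_B = 0.0895×0.5450^1.5 = 0.03601 and r_C = 1.34×0.5450 = 0.7302.
Overall selectivity = C_B/C_C = r_Bτ/(r_Cτ) = r_B/r_C = 0.0493.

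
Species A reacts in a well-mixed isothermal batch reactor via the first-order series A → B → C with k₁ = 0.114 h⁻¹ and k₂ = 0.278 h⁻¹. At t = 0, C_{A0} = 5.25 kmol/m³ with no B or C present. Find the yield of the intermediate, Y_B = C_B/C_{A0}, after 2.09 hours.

0.159

The intermediate concentration in a first-order A→B→C sequence is C_B = k₁C_{A0}(e^(−k₁t) − e^(−k₂t))/(k₂−k₁).
e^(−k₁t) = e^(−0.114×2.09) = e^(−0.2383) = 0.7880; e^(−k₂t) = e^(−0.5810) = 0.5593.
C_B = 0.114×5.25/(0.278−0.114) × (0.7880−0.5593) = 3.649×0.2287 = 0.8345 kmol/m³.
Y_B = C_B/C_{A0} = 0.8345/5.25 = 0.159.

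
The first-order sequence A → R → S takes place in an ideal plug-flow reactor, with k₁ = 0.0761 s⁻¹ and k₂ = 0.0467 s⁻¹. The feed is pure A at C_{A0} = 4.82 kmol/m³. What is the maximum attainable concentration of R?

At the optimum, C_{R,max}/C_{A0} = (k₁/k₂)^[k₂/(k₂−k₁)].
= (0.0761/0.0467)^(0.0467/(0.0467−0.0761)) = (1.630)^(-1.588) = 0.4604.
C_{R,max} = 0.4604×4.82 = 2.22 kmol/m³.

2.22 kmol/m³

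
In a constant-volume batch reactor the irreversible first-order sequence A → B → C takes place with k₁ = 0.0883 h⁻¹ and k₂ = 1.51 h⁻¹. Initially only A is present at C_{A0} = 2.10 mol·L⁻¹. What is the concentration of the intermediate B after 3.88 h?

0.0922 mol·L⁻¹

For first-order series with pure A initially, C_B(t) = k₁C_{A0}/(k₂−k₁)·(e^(−k₁t) − e^(−k₂t)).
e^(−k₁t) = e^(−0.0883×3.88) = e^(−0.3426) = 0.7099; e^(−k₂t) = e^(−5.859) = 0.002855.
C_B = 0.0883×2.10/(1.51−0.0883) × (0.7099−0.002855) = 0.1304×0.7071 = 0.09222 mol·L⁻¹.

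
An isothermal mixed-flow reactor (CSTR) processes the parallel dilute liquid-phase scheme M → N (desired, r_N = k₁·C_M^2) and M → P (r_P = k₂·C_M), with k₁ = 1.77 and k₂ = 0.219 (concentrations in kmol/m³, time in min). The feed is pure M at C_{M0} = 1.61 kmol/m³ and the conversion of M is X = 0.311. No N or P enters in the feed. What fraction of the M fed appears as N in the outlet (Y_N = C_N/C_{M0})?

0.280

Exit C_M = C_{M0}(1−X) = 1.61×0.689 = 1.109 kmol/m³.
In a CSTR the entire volume is at exit conditions, so r_N = 1.77×1.109^2 = 2.178 and r_P = 0.219×1.109 = 0.2429.
Fraction of consumed M going to N: r_N/(r_N+r_P) = 0.8997.
C_N = 0.8997·C_{M0}·X = 0.8997×1.61×0.311 = 0.450 kmol/m³; Y_N = C_N/C_{M0} = 0.280.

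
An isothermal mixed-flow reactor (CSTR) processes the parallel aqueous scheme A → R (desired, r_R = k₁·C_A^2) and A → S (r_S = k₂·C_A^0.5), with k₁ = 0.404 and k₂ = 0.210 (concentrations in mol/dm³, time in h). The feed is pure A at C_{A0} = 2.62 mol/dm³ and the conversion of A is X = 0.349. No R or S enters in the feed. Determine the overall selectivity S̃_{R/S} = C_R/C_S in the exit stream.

4.29

Exit C_A = C_{A0}(1−X) = 2.62×0.651 = 1.706 mol/dm³.
In a CSTR the entire volume is at exit conditions, so r_R = 0.404×1.706^2 = 1.175 and r_S = 0.210×1.706^0.5 = 0.2743.
Overall selectivity = C_R/C_S = r_Rτ/(r_Sτ) = r_R/r_S = 4.29.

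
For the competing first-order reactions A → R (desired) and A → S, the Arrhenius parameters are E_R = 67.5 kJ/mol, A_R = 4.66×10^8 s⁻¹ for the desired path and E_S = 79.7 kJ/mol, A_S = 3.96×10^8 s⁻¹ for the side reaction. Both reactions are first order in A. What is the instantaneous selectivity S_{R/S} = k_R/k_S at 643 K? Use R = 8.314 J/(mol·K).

11.5

Since both paths have the same order in A, the concentration cancels and S_{R/S} = k_R/k_S = (A_R/A_S)·exp[(E_S−E_R)/(RT)].
(E_S−E_R)/(RT) = (79.7−67.5)×10³/(8.314×643) = 12200/5346 = 2.282.
k_R/k_S = (4.66×10^8/3.96×10^8)·exp(2.282) = 1.177 × 9.797 = 11.5.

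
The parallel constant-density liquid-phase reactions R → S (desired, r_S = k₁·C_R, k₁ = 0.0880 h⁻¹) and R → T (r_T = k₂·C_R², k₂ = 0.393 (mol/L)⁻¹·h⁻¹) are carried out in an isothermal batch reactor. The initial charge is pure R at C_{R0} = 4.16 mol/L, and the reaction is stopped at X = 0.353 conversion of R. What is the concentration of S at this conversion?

0.0913 mol/L

C_R = C_{R0}(1−X) = 2.692 mol/L.
Along a PFR/batch, dC_S/dC_R = −r_S/(r_S+r_T) = −k₁/(k₁+k₂·C_R).
Integrating from C_{R0} to C_R: C_S = (0.0880/0.393)·ln[(0.0880+0.393·4.16)/(0.0880+0.393·2.69)] = 0.2239·ln(1.723/1.146) = 0.09134 mol/L.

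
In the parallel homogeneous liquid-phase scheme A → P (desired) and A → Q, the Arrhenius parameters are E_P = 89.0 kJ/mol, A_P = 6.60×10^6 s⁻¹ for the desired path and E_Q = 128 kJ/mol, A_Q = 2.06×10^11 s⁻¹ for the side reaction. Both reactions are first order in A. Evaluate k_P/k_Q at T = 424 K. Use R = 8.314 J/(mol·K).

2.04

k_P/k_Q = (A_P/A_Q)·exp[−(E_P−E_Q)/(RT)] = (A_P/A_Q)·exp[(E_Q−E_P)/(RT)].
(E_Q−E_P)/(RT) = (128−89.0)×10³/(8.314×424) = 39000/3525 = 11.06.
k_P/k_Q = (6.60×10^6/2.06×10^11)·exp(11.06) = 3.204×10^-5 × 63793 = 2.04.
Since E_P < E_Q, lowering the temperature improves selectivity toward P.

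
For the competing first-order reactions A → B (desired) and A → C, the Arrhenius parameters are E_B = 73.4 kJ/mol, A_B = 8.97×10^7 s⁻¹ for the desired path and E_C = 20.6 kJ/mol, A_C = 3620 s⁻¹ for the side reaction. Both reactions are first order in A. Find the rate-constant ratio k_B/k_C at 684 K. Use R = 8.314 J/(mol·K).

2.30

With equal orders, S_{B/C} = k_B/k_C = (A_B/A_C)·exp[(E_C−E_B)/(RT)].
(E_C−E_B)/(RT) = (20.6−73.4)×10³/(8.314×684) = -52800/5687 = -9.285.
k_B/k_C = (8.97×10^7/3620)·exp(-9.285) = 24779 × 9.283×10^-5 = 2.30.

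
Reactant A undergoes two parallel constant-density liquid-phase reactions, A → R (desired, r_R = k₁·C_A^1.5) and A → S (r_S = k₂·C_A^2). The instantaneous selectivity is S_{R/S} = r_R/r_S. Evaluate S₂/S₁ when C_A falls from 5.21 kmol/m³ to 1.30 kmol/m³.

S_{R/S} = (k₁/k₂)·C_A^-0.5, so S₂/S₁ = (C_{A,2}/C_{A,1})^-0.5.
= (1.30/5.21)^(-0.5) = (0.2495)^(-0.5) = 2.00.
Selectivity toward R rises as C_A falls — low-concentration operation is favoured.

2.00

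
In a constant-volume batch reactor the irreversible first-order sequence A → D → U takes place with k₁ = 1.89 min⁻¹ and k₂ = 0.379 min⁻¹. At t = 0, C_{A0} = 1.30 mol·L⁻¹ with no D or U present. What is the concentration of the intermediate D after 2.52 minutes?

The intermediate concentration in a first-order A→B→C sequence is C_D = k₁C_{A0}(e^(−k₁t) − e^(−k₂t))/(k₂−k₁).
e^(−k₁t) = e^(−1.89×2.52) = e^(−4.763) = 0.008542; e^(−k₂t) = e^(−0.9551) = 0.3848.
C_D = 1.89×1.30/(0.379−1.89) × (0.008542−0.3848) = (-1.626)×(-0.3762) = 0.6118 mol·L⁻¹.

0.612 mol·L⁻¹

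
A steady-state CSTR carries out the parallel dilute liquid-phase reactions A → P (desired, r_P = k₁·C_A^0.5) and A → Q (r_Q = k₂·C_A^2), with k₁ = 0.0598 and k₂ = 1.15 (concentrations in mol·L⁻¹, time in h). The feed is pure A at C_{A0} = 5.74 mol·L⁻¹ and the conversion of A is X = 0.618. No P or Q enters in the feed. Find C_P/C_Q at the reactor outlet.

Exit C_A = C_{A0}(1−X) = 5.74×0.382 = 2.193 mol·L⁻¹.
A CSTR operates uniformly at the exit composition, giving r_P = 0.08855 and r_Q = 5.529 (each k·C_A^n at C_A = 2.193).
Overall selectivity = C_P/C_Q = r_Pτ/(r_Qτ) = r_P/r_Q = 0.0160.

0.0160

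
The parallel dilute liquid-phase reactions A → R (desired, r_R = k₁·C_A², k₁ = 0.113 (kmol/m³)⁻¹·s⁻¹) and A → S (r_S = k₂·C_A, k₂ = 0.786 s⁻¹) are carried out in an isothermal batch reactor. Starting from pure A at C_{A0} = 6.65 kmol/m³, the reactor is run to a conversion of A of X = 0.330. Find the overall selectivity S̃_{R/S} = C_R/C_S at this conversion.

C_A = C_{A0}(1−X) = 4.455 kmol/m³.
Along a PFR/batch, dC_S/dC_A = −r_S/(r_R+r_S) = −k₂/(k₂+k₁·C_A).
Integrating from C_{A0} to C_A: C_S = (0.786/0.113)·ln[(0.786+0.113·6.65)/(0.786+0.113·4.46)] = 6.956·ln(1.537/1.289) = 1.223 kmol/m³.
Then C_R = (C_{A0}−C_A) − C_S = 2.195 − 1.223 = 0.9710 kmol/m³.
S̃_{R/S} = C_R/C_S = 0.9710/1.223 = 0.794.

0.794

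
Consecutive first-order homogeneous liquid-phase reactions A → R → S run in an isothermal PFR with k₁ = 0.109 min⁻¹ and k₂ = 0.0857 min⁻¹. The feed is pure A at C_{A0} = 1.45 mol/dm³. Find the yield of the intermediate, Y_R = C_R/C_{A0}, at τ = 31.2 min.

0.167

The intermediate concentration in a first-order A→B→C sequence is C_R = k₁C_{A0}(e^(−k₁τ) − e^(−k₂τ))/(k₂−k₁).
e^(−k₁τ) = e^(−0.109×31.2) = e^(−3.401) = 0.03335; e^(−k₂τ) = e^(−2.674) = 0.06899.
C_R = 0.109×1.45/(0.0857−0.109) × (0.03335−0.06899) = (-6.783)×(-0.03564) = 0.2418 mol/dm³.
Y_R = C_R/C_{A0} = 0.2418/1.45 = 0.167.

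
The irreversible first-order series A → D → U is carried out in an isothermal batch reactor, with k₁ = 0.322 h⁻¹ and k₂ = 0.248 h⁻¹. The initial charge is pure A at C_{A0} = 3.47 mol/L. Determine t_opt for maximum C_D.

3.53 h

For first-order series the maximum of C_D occurs at t_opt = ln(k₂/k₁)/(k₂−k₁).
= ln(0.248/0.322)/(0.248−0.322) = ln(0.7702)/-0.07400 = -0.2611/-0.07400 = 3.53 h.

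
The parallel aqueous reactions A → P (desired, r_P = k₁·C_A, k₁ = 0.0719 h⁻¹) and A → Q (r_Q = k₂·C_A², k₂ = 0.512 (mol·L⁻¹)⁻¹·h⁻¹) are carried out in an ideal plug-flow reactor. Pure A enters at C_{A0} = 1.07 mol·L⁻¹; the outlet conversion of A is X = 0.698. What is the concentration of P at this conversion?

C_A = C_{A0}(1−X) = 0.3231 mol·L⁻¹.
Along a PFR/batch, dC_P/dC_A = −r_P/(r_P+r_Q) = −k₁/(k₁+k₂·C_A).
Integrating from C_{A0} to C_A: C_P = (0.0719/0.512)·ln[(0.0719+0.512·1.07)/(0.0719+0.512·0.323)] = 0.1404·ln(0.6197/0.2373) = 0.1348 mol·L⁻¹.

0.135 mol·L⁻¹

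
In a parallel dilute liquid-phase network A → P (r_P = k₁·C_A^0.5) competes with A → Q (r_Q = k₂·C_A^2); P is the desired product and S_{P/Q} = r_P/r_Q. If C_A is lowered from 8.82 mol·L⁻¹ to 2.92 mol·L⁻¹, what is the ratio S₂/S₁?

S_{P/Q} = (k₁/k₂)·C_A^-1.5, so S₂/S₁ = (C_{A,2}/C_{A,1})^-1.5.
= (2.92/8.82)^(-1.5) = (0.3311)^(-1.5) = 5.25.
Selectivity toward P rises as C_A falls — low-concentration operation is favoured.

5.25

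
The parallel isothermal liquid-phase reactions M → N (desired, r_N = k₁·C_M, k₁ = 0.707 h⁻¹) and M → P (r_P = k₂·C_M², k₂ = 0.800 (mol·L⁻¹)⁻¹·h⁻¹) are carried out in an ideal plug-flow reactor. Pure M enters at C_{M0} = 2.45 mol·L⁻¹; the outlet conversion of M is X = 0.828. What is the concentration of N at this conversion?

C_M = C_{M0}(1−X) = 0.4214 mol·L⁻¹.
Along a PFR/batch, dC_N/dC_M = −r_N/(r_N+r_P) = −k₁/(k₁+k₂·C_M).
Integrating from C_{M0} to C_M: C_N = (0.707/0.800)·ln[(0.707+0.800·2.45)/(0.707+0.800·0.421)] = 0.8837·ln(2.667/1.044) = 0.8288 mol·L⁻¹.

0.829 mol·L⁻¹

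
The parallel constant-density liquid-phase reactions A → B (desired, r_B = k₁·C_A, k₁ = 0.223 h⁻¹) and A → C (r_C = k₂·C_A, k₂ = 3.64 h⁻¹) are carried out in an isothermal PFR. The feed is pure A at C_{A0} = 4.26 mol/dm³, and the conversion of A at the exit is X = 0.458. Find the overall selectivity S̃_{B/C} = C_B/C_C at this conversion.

C_A = C_{A0}(1−X) = 2.309 mol/dm³.
Both paths are first order in A, so the instantaneous fraction to B is constant: dC_B/d(−C_A) = k₁/(k₁+k₂) = 0.05773.
C_B = 0.05773·(C_{A0}−C_A) = 0.05773×1.951 = 0.113 mol/dm³.
C_C = (C_{A0}−C_A)−C_B = 1.838 mol/dm³; S̃_{B/C} = 0.1126/1.838 = 0.0613.

0.0613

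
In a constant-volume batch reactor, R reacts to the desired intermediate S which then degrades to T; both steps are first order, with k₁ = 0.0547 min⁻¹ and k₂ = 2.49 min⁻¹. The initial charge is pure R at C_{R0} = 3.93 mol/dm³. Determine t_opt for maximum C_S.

For first-order series the maximum of C_S occurs at t_opt = ln(k₂/k₁)/(k₂−k₁).
= ln(2.49/0.0547)/(2.49−0.0547) = ln(45.52)/2.435 = 3.818/2.435 = 1.57 min.

1.57 min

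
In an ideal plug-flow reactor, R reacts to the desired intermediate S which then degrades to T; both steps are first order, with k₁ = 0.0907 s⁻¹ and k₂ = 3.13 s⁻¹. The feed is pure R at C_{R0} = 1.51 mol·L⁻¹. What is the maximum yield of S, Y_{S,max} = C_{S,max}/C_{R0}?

0.0261

For a first-order series the maximum intermediate yield is C_{S,max}/C_{R0} = (k₁/k₂)^[k₂/(k₂−k₁)].
= (0.0907/3.13)^(3.13/(3.13−0.0907)) = (0.02898)^(1.030) = 0.02607.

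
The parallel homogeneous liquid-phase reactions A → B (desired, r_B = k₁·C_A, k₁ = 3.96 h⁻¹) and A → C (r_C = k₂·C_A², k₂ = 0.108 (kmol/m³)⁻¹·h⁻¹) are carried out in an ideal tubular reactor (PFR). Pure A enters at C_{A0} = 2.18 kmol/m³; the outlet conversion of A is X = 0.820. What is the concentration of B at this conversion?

1.73 kmol/m³

C_A = C_{A0}(1−X) = 0.3924 kmol/m³.
Along a PFR/batch, dC_B/dC_A = −r_B/(r_B+r_C) = −k₁/(k₁+k₂·C_A).
Integrating from C_{A0} to C_A: C_B = (3.96/0.108)·ln[(3.96+0.108·2.18)/(3.96+0.108·0.392)] = 36.67·ln(4.195/4.002) = 1.727 kmol/m³.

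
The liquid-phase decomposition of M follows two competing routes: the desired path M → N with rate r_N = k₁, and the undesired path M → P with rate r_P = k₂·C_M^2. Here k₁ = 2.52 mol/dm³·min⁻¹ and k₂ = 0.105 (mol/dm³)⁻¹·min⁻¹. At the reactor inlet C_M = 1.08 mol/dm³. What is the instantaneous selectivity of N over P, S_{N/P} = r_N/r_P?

20.6

S_{N/P} = r_N/r_P = (k₁)/(k₂·C_M^2) = (k₁/k₂)·C_M^-2.
= (2.52) / (0.105×1.080^2) = 2.520/0.1225 = 20.6.
The undesired path is higher order in M, so low C_M (CSTR or dilute feed) favours N.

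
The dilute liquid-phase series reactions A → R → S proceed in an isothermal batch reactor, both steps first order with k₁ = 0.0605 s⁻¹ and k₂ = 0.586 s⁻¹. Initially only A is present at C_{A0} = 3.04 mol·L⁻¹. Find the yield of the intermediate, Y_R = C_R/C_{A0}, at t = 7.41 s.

0.0720

Solving the coupled first-order balances gives C_R(t) = [k₁/(k₂−k₁)]·C_{A0}·(e^(−k₁t) − e^(−k₂t)).
e^(−k₁t) = e^(−0.0605×7.41) = e^(−0.4483) = 0.6387; e^(−k₂t) = e^(−4.342) = 0.01301.
C_R = 0.0605×3.04/(0.586−0.0605) × (0.6387−0.01301) = 0.3500×0.6257 = 0.2190 mol·L⁻¹.
Y_R = C_R/C_{A0} = 0.2190/3.04 = 0.0720.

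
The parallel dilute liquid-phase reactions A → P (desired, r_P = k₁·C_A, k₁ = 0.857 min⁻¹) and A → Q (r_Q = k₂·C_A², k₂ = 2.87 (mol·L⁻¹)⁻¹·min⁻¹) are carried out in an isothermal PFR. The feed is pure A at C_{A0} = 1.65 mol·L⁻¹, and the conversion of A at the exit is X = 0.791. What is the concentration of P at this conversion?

C_A = C_{A0}(1−X) = 0.3448 mol·L⁻¹.
Along a PFR/batch, dC_P/dC_A = −r_P/(r_P+r_Q) = −k₁/(k₁+k₂·C_A).
Integrating from C_{A0} to C_A: C_P = (0.857/2.87)·ln[(0.857+2.87·1.65)/(0.857+2.87·0.345)] = 0.2986·ln(5.593/1.847) = 0.3309 mol·L⁻¹.

0.331 mol·L⁻¹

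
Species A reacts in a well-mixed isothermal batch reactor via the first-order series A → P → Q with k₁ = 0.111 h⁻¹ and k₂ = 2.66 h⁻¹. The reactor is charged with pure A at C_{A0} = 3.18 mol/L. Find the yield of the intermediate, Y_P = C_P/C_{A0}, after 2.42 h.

For first-order series with pure A initially, C_P(t) = k₁C_{A0}/(k₂−k₁)·(e^(−k₁t) − e^(−k₂t)).
e^(−k₁t) = e^(−0.111×2.42) = e^(−0.2686) = 0.7644; e^(−k₂t) = e^(−6.437) = 0.001601.
C_P = 0.111×3.18/(2.66−0.111) × (0.7644−0.001601) = 0.1385×0.7628 = 0.1056 mol/L.
Y_P = C_P/C_{A0} = 0.1056/3.18 = 0.0332.

0.0332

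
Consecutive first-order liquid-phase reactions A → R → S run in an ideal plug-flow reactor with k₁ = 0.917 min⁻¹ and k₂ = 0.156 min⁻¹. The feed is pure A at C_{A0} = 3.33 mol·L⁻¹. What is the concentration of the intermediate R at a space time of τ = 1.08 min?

Solving the coupled first-order balances gives C_R(τ) = [k₁/(k₂−k₁)]·C_{A0}·(e^(−k₁τ) − e^(−k₂τ)).
e^(−k₁τ) = e^(−0.917×1.08) = e^(−0.9904) = 0.3714; e^(−k₂τ) = e^(−0.1685) = 0.8449.
C_R = 0.917×3.33/(0.156−0.917) × (0.3714−0.8449) = (-4.013)×(-0.4735) = 1.900 mol·L⁻¹.

1.90 mol·L⁻¹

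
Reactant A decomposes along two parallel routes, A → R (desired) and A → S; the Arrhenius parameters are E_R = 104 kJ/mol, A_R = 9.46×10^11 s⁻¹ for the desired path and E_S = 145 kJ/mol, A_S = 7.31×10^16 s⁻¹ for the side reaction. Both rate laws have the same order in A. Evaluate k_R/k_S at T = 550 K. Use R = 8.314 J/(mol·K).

0.101

With equal orders, S_{R/S} = k_R/k_S = (A_R/A_S)·exp[(E_S−E_R)/(RT)].
(E_S−E_R)/(RT) = (145−104)×10³/(8.314×550) = 41000/4573 = 8.966.
k_R/k_S = (9.46×10^11/7.31×10^16)·exp(8.966) = 1.294×10^-5 × 7834 = 0.101.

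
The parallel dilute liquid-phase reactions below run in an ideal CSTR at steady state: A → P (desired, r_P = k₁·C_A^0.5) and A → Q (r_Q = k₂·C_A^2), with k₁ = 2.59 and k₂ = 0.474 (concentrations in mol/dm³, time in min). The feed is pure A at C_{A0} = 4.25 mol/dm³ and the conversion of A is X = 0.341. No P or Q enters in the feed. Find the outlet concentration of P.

0.780 mol/dm³

Exit C_A = C_{A0}(1−X) = 4.25×0.659 = 2.801 mol/dm³.
A CSTR operates uniformly at the exit composition, giving r_P = 4.334 and r_Q = 3.718 (each k·C_A^n at C_A = 2.801).
Fraction of consumed A going to P: r_P/(r_P+r_Q) = 0.5383.
C_P = 0.5383·C_{A0}·X = 0.5383×4.25×0.341 = 0.780 mol/dm³.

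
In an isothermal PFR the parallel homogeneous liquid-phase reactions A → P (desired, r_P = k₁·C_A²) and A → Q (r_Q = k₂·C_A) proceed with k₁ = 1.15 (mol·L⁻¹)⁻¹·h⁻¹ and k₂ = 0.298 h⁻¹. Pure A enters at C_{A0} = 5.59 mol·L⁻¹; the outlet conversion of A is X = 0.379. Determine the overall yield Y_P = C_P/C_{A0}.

0.358

C_A = C_{A0}(1−X) = 3.471 mol·L⁻¹.
Along a PFR/batch, dC_Q/dC_A = −r_Q/(r_P+r_Q) = −k₂/(k₂+k₁·C_A).
Integrating from C_{A0} to C_A: C_Q = (0.298/1.15)·ln[(0.298+1.15·5.59)/(0.298+1.15·3.47)] = 0.2591·ln(6.726/4.290) = 0.1165 mol·L⁻¹.
Then C_P = (C_{A0}−C_A) − C_Q = 2.119 − 0.1165 = 2.002 mol·L⁻¹.
Y_P = C_P/C_{A0} = 2.002/5.59 = 0.358.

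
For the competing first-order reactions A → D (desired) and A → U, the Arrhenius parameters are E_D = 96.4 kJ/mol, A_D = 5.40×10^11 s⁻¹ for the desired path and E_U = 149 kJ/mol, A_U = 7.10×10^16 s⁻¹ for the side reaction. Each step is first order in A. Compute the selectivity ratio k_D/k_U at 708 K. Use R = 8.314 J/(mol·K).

0.0578

With equal orders, S_{D/U} = k_D/k_U = (A_D/A_U)·exp[(E_U−E_D)/(RT)].
(E_U−E_D)/(RT) = (149−96.4)×10³/(8.314×708) = 52600/5886 = 8.936.
k_D/k_U = (5.40×10^11/7.10×10^16)·exp(8.936) = 7.606×10^-6 × 7601 = 0.0578.
Since E_D < E_U, lowering the temperature improves selectivity toward D.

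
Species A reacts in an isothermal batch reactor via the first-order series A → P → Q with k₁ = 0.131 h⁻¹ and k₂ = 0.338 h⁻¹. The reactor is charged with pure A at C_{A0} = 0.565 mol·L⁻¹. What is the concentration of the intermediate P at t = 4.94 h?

The intermediate concentration in a first-order A→B→C sequence is C_P = k₁C_{A0}(e^(−k₁t) − e^(−k₂t))/(k₂−k₁).
e^(−k₁t) = e^(−0.131×4.94) = e^(−0.6471) = 0.5235; e^(−k₂t) = e^(−1.670) = 0.1883.
C_P = 0.131×0.565/(0.338−0.131) × (0.5235−0.1883) = 0.3576×0.3352 = 0.1199 mol·L⁻¹.

0.120 mol·L⁻¹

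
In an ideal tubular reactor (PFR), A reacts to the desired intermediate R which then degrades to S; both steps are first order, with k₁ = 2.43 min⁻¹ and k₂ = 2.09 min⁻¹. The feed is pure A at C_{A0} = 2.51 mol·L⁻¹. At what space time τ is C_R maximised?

0.443 min

For first-order series the maximum of C_R occurs at τ_opt = ln(k₂/k₁)/(k₂−k₁).
= ln(2.09/2.43)/(2.09−2.43) = ln(0.8601)/-0.3400 = -0.1507/-0.3400 = 0.443 min.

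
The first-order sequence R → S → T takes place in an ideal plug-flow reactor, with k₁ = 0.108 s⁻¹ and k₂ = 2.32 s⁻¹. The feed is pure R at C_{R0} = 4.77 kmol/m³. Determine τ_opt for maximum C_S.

The intermediate peaks when r₁ = r₂, i.e. k₁e^(−k₁τ) = k₂e^(−k₂τ), giving τ_opt = ln(k₂/k₁)/(k₂−k₁).
= ln(2.32/0.108)/(2.32−0.108) = ln(21.48)/2.212 = 3.067/2.212 = 1.39 s.

1.39 s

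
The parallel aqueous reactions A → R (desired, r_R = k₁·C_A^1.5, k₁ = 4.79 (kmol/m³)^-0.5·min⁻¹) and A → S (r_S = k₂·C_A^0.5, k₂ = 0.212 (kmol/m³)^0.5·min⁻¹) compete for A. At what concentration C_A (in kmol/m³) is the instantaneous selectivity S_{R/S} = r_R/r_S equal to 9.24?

S_{R/S} = (k₁/k₂)·C_A ⇒ C_A = S·k₂/k₁.
= 9.24×0.212/4.79 = 0.409 kmol/m³.

0.409 kmol/m³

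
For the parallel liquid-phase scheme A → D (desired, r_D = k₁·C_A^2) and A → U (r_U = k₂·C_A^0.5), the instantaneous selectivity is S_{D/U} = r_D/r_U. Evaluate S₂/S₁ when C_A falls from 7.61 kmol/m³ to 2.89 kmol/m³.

0.234

S_{D/U} = (k₁/k₂)·C_A^1.5, so S₂/S₁ = (C_{A,2}/C_{A,1})^1.5.
= (2.89/7.61)^1.5 = (0.3798)^1.5 = 0.234.
Selectivity toward D falls as C_A falls — high-concentration operation is favoured.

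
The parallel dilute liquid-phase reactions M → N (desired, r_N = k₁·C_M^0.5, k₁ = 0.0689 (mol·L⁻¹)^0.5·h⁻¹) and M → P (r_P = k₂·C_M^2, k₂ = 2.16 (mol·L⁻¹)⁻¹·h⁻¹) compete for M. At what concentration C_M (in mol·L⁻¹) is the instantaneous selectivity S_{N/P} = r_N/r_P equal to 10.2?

S_{N/P} = (k₁/k₂)·C_M^-1.5 ⇒ C_M = (S·k₂/k₁)^(1/(-1.5)).
= (10.2×2.16/0.0689)^(-0.6667) = (319.8)^(-0.6667) = 0.0214 mol·L⁻¹.

0.0214 mol·L⁻¹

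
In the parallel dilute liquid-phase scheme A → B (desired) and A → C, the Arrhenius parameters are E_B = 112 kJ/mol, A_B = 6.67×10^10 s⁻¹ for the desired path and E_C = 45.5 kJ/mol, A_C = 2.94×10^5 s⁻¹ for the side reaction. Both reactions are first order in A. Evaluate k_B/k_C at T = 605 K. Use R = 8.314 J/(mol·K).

With equal orders, S_{B/C} = k_B/k_C = (A_B/A_C)·exp[(E_C−E_B)/(RT)].
(E_C−E_B)/(RT) = (45.5−112)×10³/(8.314×605) = -66500/5030 = -13.22.
k_B/k_C = (6.67×10^10/2.94×10^5)·exp(-13.22) = 2.269×10^5 × 1.813×10^-6 = 0.411.

0.411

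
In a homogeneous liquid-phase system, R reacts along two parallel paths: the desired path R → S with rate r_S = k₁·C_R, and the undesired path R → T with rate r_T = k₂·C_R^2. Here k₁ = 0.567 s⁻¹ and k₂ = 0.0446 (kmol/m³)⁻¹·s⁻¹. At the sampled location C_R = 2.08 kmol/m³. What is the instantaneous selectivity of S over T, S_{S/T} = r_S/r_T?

S_{S/T} = r_S/r_T = (k₁·C_R)/(k₂·C_R^2) = (k₁/k₂)·C_R⁻¹.
= (0.567×2.080) / (0.0446×2.080^2) = 1.179/0.1930 = 6.11.

6.11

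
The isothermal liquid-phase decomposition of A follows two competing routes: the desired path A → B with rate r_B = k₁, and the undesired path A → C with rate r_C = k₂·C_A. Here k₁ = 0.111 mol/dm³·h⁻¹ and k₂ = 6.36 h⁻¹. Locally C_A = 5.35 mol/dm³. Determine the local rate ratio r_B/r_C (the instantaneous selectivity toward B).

0.00326

S_{B/C} = r_B/r_C = (k₁)/(k₂·C_A) = (k₁/k₂)·C_A⁻¹.
= (0.111) / (6.36×5.350) = 0.1110/34.03 = 0.00326.
The undesired path is higher order in A, so low C_A (CSTR or dilute feed) favours B.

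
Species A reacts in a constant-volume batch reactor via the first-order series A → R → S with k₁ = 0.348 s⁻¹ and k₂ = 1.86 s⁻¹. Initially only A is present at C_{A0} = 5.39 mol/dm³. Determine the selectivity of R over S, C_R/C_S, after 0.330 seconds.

2.89

For first-order series with pure A initially, C_R(t) = k₁C_{A0}/(k₂−k₁)·(e^(−k₁t) − e^(−k₂t)).
e^(−k₁t) = e^(−0.348×0.330) = e^(−0.1148) = 0.8915; e^(−k₂t) = e^(−0.6138) = 0.5413.
C_R = 0.348×5.39/(1.86−0.348) × (0.8915−0.5413) = 1.241×0.3502 = 0.4345 mol/dm³.
C_A = C_{A0}e^(−k₁t) = 4.805 mol/dm³, so C_S = C_{A0}−C_A−C_R = 0.1503 mol/dm³; C_R/C_S = 2.89.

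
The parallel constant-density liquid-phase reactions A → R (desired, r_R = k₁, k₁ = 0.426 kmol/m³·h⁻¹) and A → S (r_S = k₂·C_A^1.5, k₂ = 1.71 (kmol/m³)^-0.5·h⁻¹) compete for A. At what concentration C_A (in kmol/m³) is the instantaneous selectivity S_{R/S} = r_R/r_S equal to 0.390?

0.742 kmol/m³

S_{R/S} = (k₁/k₂)·C_A^-1.5 ⇒ C_A = (S·k₂/k₁)^(1/(-1.5)).
= (0.390×1.71/0.426)^(-0.6667) = (1.565)^(-0.6667) = 0.742 kmol/m³.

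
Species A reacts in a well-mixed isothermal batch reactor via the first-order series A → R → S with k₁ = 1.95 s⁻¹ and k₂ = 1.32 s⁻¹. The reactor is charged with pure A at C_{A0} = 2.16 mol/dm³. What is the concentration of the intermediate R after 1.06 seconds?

0.804 mol/dm³

The intermediate concentration in a first-order A→B→C sequence is C_R = k₁C_{A0}(e^(−k₁t) − e^(−k₂t))/(k₂−k₁).
e^(−k₁t) = e^(−1.95×1.06) = e^(−2.067) = 0.1266; e^(−k₂t) = e^(−1.399) = 0.2468.
C_R = 1.95×2.16/(1.32−1.95) × (0.1266−0.2468) = (-6.686)×(-0.1202) = 0.8038 mol/dm³.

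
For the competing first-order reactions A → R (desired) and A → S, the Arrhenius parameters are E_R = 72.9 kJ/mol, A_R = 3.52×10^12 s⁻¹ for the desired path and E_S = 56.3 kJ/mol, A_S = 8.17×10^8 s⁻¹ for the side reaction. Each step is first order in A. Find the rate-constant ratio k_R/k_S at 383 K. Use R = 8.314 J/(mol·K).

With equal orders, S_{R/S} = k_R/k_S = (A_R/A_S)·exp[(E_S−E_R)/(RT)].
(E_S−E_R)/(RT) = (56.3−72.9)×10³/(8.314×383) = -16600/3184 = -5.213.
k_R/k_S = (3.52×10^12/8.17×10^8)·exp(-5.213) = 4308 × 0.005445 = 23.5.
Since E_R > E_S, raising the temperature improves selectivity toward R.

23.5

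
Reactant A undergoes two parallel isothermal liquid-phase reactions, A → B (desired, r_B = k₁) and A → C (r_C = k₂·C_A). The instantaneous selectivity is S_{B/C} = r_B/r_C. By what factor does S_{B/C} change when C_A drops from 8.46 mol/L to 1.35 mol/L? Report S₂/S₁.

S_{B/C} = (k₁/k₂)·C_A⁻¹, so S₂/S₁ = (C_{A,2}/C_{A,1})⁻¹.
= 8.46/1.35 = 6.27.
Selectivity toward B rises as C_A falls — low-concentration operation is favoured.

6.27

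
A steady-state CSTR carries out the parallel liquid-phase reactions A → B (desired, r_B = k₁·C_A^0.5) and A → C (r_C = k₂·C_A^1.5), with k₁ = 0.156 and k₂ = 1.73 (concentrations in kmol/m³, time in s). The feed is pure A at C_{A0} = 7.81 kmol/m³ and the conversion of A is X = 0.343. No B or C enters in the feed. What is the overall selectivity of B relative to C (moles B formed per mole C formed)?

Exit C_A = C_{A0}(1−X) = 7.81×0.657 = 5.131 kmol/m³.
Rates in a CSTR are evaluated at the outlet concentration: r_B = 0.156×5.131^0.5 = 0.3534, r_C = 1.73×5.131^1.5 = 20.11.
Overall selectivity = C_B/C_C = r_Bτ/(r_Cτ) = r_B/r_C = 0.0176.

0.0176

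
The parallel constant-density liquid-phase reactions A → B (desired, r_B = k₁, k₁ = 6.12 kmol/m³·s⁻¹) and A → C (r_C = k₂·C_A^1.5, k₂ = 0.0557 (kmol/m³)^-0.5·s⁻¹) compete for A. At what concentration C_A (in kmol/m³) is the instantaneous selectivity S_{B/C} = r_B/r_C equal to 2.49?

12.5 kmol/m³

S_{B/C} = (k₁/k₂)·C_A^-1.5 ⇒ C_A = (S·k₂/k₁)^(1/(-1.5)).
= (2.49×0.0557/6.12)^(-0.6667) = (0.02266)^(-0.6667) = 12.5 kmol/m³.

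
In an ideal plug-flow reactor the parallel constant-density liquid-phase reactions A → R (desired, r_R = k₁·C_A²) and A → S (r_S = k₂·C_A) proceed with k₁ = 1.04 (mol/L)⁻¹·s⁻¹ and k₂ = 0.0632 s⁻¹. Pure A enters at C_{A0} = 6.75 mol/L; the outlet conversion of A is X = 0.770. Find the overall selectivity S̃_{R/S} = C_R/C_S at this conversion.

58.4

C_A = C_{A0}(1−X) = 1.552 mol/L.
Along a PFR/batch, dC_S/dC_A = −r_S/(r_R+r_S) = −k₂/(k₂+k₁·C_A).
Integrating from C_{A0} to C_A: C_S = (0.0632/1.04)·ln[(0.0632+1.04·6.75)/(0.0632+1.04·1.55)] = 0.06077·ln(7.083/1.678) = 0.08752 mol/L.
Then C_R = (C_{A0}−C_A) − C_S = 5.197 − 0.08752 = 5.110 mol/L.
S̃_{R/S} = C_R/C_S = 5.110/0.08752 = 58.4.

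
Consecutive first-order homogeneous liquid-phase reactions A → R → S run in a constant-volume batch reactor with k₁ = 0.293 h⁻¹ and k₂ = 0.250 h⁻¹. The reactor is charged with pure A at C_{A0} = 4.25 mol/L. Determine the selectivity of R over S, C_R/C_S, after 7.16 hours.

0.524

For first-order series with pure A initially, C_R(t) = k₁C_{A0}/(k₂−k₁)·(e^(−k₁t) − e^(−k₂t)).
e^(−k₁t) = e^(−0.293×7.16) = e^(−2.098) = 0.1227; e^(−k₂t) = e^(−1.790) = 0.1670.
C_R = 0.293×4.25/(0.250−0.293) × (0.1227−0.1670) = (-28.96)×(-0.04424) = 1.281 mol/L.
C_A = C_{A0}e^(−k₁t) = 0.5215 mol/L, so C_S = C_{A0}−C_A−C_R = 2.447 mol/L; C_R/C_S = 0.524.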